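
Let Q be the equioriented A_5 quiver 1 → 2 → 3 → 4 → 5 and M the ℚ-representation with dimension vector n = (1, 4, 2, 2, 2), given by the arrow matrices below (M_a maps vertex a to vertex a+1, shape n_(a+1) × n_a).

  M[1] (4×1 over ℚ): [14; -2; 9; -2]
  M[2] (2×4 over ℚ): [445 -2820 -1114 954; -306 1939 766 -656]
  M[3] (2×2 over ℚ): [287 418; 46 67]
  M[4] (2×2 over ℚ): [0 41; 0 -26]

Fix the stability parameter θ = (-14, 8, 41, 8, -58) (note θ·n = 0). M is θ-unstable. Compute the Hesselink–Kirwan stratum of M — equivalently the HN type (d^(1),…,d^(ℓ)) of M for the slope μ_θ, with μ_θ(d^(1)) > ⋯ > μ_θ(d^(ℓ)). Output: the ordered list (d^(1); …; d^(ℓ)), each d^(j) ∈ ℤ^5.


Interval decomposition of M: I[1,5], I[2,2]^2, I[2,4], I[5,5].
HN type (ℓ=5): μ^(1)=49/2; μ^(2)=8; μ^(3)=-1/4; μ^(4)=-14; μ^(5)=-58

((0, 0, 1, 1, 0); (0, 3, 0, 0, 0); (0, 1, 1, 1, 1); (1, 0, 0, 0, 0); (0, 0, 0, 0, 1))


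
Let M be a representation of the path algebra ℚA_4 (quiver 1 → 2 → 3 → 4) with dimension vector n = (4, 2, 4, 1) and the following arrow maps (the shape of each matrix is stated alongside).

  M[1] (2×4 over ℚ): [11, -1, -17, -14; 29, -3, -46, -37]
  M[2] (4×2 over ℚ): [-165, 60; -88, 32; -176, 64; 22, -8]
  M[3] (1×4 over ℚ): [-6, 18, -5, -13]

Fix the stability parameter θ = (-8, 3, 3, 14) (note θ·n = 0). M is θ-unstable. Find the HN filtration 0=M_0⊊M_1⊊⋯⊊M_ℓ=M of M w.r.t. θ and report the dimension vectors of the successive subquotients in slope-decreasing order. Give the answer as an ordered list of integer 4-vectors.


Via rank(M_{q-1}∘⋯∘M_p): M ≅ I[1,1]^2, I[1,2], I[1,3], I[3,3]^2, I[3,4].
μ_θ-semistable layers: μ^(1)=14; μ^(2)=3; μ^(3)=-8

((0, 0, 0, 1); (0, 2, 4, 0); (4, 0, 0, 0))


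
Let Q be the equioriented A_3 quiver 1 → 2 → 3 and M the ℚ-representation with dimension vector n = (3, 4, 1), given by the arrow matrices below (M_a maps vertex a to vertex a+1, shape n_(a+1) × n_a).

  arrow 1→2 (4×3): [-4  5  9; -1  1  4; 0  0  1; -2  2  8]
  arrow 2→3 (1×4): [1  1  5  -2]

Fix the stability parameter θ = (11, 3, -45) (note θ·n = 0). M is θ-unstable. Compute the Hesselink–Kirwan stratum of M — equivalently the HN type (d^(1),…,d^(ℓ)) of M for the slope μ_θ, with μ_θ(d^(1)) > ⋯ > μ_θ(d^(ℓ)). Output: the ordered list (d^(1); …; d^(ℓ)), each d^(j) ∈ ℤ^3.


Interval decomposition of M: I[1,2]^2, I[1,3], I[2,2].
HN type (ℓ=3): μ^(1)=7; μ^(2)=3; μ^(3)=-31/3

((2, 2, 0); (0, 1, 0); (1, 1, 1))


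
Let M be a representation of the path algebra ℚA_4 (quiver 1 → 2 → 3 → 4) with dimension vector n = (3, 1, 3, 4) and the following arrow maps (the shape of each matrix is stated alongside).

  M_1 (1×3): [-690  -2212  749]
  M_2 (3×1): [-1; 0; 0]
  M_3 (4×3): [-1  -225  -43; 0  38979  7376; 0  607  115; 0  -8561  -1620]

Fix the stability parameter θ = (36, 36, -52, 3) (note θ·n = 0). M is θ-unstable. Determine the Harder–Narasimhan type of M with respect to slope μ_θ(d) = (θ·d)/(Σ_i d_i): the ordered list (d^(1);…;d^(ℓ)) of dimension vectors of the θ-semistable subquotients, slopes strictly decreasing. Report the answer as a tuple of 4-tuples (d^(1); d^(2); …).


Via rank(M_{q-1}∘⋯∘M_p): M ≅ I[1,1]^2, I[1,4], I[3,4]^2, I[4,4].
μ_θ-semistable layers: μ^(1)=36; μ^(2)=23/4; μ^(3)=3; μ^(4)=-52

((2, 0, 0, 0); (1, 1, 1, 1); (0, 0, 0, 3); (0, 0, 2, 0))


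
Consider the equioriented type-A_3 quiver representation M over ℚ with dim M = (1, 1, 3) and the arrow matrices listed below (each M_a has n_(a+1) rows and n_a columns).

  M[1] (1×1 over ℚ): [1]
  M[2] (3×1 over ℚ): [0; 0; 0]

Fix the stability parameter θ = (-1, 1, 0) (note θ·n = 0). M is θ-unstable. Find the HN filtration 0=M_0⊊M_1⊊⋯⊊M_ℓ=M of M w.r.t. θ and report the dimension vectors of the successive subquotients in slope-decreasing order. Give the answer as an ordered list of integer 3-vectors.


Barcode: M ≅ I[1,2], I[3,3]^3. HN layers by μ_θ (3 steps, strictly decreasing):
  μ^(1)=1; μ^(2)=0; μ^(3)=-1

((0, 1, 0); (0, 0, 3); (1, 0, 0))


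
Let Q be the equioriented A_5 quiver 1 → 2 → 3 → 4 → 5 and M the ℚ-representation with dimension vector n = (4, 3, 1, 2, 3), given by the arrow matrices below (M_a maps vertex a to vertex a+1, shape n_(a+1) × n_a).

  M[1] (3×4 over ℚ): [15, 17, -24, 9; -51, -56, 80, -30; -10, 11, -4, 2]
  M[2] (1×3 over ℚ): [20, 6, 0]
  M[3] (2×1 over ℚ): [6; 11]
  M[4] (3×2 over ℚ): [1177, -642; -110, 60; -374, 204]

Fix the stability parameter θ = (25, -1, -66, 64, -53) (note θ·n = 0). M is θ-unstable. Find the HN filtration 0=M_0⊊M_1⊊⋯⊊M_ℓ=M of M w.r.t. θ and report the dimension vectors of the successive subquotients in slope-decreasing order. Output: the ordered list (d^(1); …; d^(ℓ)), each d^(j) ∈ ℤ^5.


Via rank(M_{q-1}∘⋯∘M_p): M ≅ I[1,1], I[1,2]^2, I[1,4], I[4,5], I[5,5]^2.
μ_θ-semistable layers: μ^(1)=64; μ^(2)=25; μ^(3)=12; μ^(4)=11/2; μ^(5)=-14; μ^(6)=-53

((0, 0, 0, 1, 0); (1, 0, 0, 0, 0); (2, 2, 0, 0, 0); (0, 0, 0, 1, 1); (1, 1, 1, 0, 0); (0, 0, 0, 0, 2))


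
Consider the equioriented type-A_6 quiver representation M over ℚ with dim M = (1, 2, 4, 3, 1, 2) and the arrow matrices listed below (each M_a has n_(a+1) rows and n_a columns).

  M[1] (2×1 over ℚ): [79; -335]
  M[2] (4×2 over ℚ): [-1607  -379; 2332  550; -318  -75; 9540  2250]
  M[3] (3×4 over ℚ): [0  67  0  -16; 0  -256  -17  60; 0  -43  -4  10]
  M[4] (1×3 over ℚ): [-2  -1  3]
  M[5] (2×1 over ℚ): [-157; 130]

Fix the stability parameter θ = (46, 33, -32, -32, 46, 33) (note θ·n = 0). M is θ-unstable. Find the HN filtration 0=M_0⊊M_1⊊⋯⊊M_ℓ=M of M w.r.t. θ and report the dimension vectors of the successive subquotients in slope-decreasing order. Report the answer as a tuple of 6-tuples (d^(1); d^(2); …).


Barcode: M ≅ I[1,6], I[2,3], I[3,4]^2, I[6,6]. HN layers by μ_θ (5 steps, strictly decreasing):
  μ^(1)=79/2; μ^(2)=33; μ^(3)=15/4; μ^(4)=1/2; μ^(5)=-32

((0, 0, 0, 0, 1, 1); (0, 0, 0, 0, 0, 1); (1, 1, 1, 1, 0, 0); (0, 1, 1, 0, 0, 0); (0, 0, 2, 2, 0, 0))


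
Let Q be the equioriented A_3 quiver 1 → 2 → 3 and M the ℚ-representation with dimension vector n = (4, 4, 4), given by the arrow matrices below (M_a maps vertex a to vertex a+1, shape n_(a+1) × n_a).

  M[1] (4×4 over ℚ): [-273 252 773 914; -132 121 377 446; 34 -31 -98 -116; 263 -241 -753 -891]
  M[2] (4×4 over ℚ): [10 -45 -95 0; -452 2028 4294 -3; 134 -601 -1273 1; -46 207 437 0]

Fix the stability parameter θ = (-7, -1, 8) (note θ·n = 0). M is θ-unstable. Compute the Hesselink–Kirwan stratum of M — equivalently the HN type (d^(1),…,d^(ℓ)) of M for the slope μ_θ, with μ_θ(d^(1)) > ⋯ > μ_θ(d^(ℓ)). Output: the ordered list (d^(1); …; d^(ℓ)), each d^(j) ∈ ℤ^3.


Barcode: M ≅ I[1,2]^2, I[1,3]^2, I[3,3]^2. HN layers by μ_θ (3 steps, strictly decreasing):
  μ^(1)=8; μ^(2)=-1; μ^(3)=-7

((0, 0, 4); (0, 4, 0); (4, 0, 0))


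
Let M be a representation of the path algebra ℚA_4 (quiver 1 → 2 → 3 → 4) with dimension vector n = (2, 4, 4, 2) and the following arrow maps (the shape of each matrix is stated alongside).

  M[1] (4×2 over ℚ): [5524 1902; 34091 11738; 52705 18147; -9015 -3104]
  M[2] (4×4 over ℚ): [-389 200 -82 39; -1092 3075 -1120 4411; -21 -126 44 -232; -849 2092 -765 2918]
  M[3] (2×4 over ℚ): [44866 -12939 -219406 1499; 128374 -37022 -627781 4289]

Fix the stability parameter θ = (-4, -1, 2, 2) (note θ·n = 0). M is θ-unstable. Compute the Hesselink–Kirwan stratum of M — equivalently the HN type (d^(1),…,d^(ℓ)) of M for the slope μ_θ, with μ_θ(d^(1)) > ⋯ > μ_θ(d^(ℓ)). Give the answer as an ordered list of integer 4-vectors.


Via rank(M_{q-1}∘⋯∘M_p): M ≅ I[1,4]^2, I[2,3]^2.
μ_θ-semistable layers: μ^(1)=2; μ^(2)=-1; μ^(3)=-4

((0, 0, 4, 2); (0, 4, 0, 0); (2, 0, 0, 0))


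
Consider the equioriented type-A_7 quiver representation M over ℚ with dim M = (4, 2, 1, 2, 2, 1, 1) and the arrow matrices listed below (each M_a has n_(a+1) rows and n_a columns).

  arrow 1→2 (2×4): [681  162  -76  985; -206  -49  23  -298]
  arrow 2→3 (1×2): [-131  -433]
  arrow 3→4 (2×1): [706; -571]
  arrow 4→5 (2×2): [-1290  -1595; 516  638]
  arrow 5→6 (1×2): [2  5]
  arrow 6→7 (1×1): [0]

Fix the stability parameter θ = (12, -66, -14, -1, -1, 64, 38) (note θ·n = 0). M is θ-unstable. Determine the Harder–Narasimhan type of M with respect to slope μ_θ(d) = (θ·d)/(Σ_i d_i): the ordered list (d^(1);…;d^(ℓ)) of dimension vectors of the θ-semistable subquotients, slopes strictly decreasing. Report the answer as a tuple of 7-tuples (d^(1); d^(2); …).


Barcode: M ≅ I[1,1]^2, I[1,2], I[1,5], I[4,4], I[5,6], I[7,7]. HN layers by μ_θ (6 steps, strictly decreasing):
  μ^(1)=64; μ^(2)=38; μ^(3)=12; μ^(4)=-1; μ^(5)=-14; μ^(6)=-27

((0, 0, 0, 0, 0, 1, 0); (0, 0, 0, 0, 0, 0, 1); (2, 0, 0, 0, 0, 0, 0); (0, 0, 0, 2, 2, 0, 0); (0, 0, 1, 0, 0, 0, 0); (2, 2, 0, 0, 0, 0, 0))


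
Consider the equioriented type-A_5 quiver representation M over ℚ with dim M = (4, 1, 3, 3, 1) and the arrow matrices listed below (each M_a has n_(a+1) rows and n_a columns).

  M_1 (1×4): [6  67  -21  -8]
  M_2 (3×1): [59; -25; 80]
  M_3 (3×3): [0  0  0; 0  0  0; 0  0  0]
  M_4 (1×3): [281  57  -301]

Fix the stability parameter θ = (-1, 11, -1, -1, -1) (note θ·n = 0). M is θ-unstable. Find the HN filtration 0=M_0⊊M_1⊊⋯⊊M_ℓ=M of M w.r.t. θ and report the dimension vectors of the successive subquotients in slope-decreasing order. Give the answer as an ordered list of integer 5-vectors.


Barcode: M ≅ I[1,1]^3, I[1,3], I[3,3]^2, I[4,4]^2, I[4,5]. HN layers by μ_θ (2 steps, strictly decreasing):
  μ^(1)=5; μ^(2)=-1

((0, 1, 1, 0, 0); (4, 0, 2, 3, 1))


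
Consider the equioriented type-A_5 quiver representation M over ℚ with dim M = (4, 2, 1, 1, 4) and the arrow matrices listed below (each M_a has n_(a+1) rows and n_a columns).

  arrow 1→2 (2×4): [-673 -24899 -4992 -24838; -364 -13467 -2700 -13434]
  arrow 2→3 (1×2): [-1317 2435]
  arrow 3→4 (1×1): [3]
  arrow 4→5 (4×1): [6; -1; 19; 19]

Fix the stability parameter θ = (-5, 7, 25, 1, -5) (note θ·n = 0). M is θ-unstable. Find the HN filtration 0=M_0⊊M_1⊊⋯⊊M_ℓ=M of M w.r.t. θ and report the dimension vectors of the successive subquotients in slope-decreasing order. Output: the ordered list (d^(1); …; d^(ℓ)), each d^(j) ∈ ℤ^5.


Via rank(M_{q-1}∘⋯∘M_p): M ≅ I[1,1]^2, I[1,2], I[1,5], I[5,5]^3.
μ_θ-semistable layers: μ^(1)=7; μ^(2)=-5

((0, 2, 1, 1, 1); (4, 0, 0, 0, 3))


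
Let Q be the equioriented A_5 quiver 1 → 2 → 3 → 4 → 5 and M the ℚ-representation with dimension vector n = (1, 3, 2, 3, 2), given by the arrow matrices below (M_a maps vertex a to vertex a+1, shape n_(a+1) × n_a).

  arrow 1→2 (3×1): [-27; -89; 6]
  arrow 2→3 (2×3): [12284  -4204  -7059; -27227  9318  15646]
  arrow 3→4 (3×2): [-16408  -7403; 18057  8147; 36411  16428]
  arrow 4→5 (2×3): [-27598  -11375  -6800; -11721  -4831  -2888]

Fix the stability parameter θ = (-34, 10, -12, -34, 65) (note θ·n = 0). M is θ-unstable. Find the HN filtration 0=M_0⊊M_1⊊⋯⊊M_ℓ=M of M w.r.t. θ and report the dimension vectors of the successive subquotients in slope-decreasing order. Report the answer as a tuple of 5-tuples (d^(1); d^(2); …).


Barcode: M ≅ I[1,5], I[2,2], I[2,5], I[4,4]. HN layers by μ_θ (4 steps, strictly decreasing):
  μ^(1)=65; μ^(2)=10; μ^(3)=-12; μ^(4)=-34

((0, 0, 0, 0, 2); (0, 1, 0, 0, 0); (0, 2, 2, 2, 0); (1, 0, 0, 1, 0))


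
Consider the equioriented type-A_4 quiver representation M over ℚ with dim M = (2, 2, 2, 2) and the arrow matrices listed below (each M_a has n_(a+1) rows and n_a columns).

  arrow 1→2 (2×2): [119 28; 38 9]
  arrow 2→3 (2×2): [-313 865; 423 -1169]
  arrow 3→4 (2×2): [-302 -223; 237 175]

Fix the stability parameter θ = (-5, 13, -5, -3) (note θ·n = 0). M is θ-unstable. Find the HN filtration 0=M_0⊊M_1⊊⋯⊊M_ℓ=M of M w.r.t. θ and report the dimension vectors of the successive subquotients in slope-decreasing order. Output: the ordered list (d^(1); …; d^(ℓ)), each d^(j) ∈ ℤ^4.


Barcode: M ≅ I[1,4]^2. HN layers by μ_θ (2 steps, strictly decreasing):
  μ^(1)=5/3; μ^(2)=-5

((0, 2, 2, 2); (2, 0, 0, 0))


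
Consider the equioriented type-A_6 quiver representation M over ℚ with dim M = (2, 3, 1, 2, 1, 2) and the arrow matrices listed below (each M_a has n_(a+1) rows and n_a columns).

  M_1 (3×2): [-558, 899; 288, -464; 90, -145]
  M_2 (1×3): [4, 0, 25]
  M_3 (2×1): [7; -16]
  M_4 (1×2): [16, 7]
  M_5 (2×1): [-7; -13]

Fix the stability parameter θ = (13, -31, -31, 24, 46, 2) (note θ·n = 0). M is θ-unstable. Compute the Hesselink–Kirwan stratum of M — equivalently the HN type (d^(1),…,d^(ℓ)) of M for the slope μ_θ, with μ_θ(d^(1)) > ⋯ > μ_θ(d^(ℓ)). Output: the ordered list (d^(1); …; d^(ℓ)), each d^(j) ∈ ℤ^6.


Barcode: M ≅ I[1,1], I[1,4], I[2,2]^2, I[4,6], I[6,6]. HN layers by μ_θ (5 steps, strictly decreasing):
  μ^(1)=24; μ^(2)=13; μ^(3)=2; μ^(4)=-49/3; μ^(5)=-31

((0, 0, 0, 2, 1, 1); (1, 0, 0, 0, 0, 0); (0, 0, 0, 0, 0, 1); (1, 1, 1, 0, 0, 0); (0, 2, 0, 0, 0, 0))


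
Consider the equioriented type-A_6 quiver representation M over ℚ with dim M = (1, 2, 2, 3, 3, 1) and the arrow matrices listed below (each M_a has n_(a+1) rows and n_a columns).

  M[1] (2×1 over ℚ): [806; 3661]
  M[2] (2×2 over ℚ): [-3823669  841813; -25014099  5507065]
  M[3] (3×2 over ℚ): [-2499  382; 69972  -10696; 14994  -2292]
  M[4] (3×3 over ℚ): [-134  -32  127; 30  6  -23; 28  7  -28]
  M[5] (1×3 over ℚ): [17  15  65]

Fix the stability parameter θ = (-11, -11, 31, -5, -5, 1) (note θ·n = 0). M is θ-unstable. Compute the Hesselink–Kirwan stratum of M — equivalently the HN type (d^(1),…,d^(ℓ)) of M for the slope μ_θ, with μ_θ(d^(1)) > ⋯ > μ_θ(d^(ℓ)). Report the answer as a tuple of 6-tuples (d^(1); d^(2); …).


Via rank(M_{q-1}∘⋯∘M_p): M ≅ I[1,4], I[2,3], I[4,5], I[4,6], I[5,5].
μ_θ-semistable layers: μ^(1)=31; μ^(2)=13; μ^(3)=1; μ^(4)=-5; μ^(5)=-11

((0, 0, 1, 0, 0, 0); (0, 0, 1, 1, 0, 0); (0, 0, 0, 0, 0, 1); (0, 0, 0, 2, 3, 0); (1, 2, 0, 0, 0, 0))


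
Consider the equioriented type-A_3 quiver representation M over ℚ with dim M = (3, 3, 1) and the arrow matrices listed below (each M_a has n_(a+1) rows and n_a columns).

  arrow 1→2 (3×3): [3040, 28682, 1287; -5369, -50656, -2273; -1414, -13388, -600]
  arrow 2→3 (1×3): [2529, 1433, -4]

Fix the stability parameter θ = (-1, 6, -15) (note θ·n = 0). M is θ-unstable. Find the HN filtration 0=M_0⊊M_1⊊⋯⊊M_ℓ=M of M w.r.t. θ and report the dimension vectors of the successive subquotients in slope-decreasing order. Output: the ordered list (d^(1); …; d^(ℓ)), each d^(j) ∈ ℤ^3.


Via rank(M_{q-1}∘⋯∘M_p): M ≅ I[1,1], I[1,2], I[1,3], I[2,2].
μ_θ-semistable layers: μ^(1)=6; μ^(2)=-1; μ^(3)=-10/3

((0, 2, 0); (2, 0, 0); (1, 1, 1))


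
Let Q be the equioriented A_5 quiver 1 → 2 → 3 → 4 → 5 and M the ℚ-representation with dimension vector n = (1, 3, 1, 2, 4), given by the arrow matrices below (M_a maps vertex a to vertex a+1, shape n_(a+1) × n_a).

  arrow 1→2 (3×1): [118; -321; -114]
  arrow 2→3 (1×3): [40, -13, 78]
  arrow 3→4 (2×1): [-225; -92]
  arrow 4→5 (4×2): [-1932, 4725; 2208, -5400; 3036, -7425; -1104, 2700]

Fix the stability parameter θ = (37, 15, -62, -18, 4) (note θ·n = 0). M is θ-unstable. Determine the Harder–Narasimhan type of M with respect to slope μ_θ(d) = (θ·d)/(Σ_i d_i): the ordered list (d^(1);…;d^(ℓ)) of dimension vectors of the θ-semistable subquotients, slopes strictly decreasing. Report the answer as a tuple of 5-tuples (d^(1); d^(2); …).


Interval decomposition of M: I[1,4], I[2,2]^2, I[4,5], I[5,5]^3.
HN type (ℓ=4): μ^(1)=15; μ^(2)=4; μ^(3)=-7; μ^(4)=-18

((0, 2, 0, 0, 0); (0, 0, 0, 0, 4); (1, 1, 1, 1, 0); (0, 0, 0, 1, 0))


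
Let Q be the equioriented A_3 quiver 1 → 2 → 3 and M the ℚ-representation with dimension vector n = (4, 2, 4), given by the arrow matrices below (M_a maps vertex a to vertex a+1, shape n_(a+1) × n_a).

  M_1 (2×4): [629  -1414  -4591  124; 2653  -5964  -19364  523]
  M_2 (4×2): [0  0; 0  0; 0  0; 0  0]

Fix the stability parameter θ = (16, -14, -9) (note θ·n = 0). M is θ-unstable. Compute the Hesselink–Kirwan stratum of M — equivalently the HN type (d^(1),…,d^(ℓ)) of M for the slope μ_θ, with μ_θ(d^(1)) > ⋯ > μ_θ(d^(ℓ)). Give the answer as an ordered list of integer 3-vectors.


Via rank(M_{q-1}∘⋯∘M_p): M ≅ I[1,1]^2, I[1,2]^2, I[3,3]^4.
μ_θ-semistable layers: μ^(1)=16; μ^(2)=1; μ^(3)=-9

((2, 0, 0); (2, 2, 0); (0, 0, 4))


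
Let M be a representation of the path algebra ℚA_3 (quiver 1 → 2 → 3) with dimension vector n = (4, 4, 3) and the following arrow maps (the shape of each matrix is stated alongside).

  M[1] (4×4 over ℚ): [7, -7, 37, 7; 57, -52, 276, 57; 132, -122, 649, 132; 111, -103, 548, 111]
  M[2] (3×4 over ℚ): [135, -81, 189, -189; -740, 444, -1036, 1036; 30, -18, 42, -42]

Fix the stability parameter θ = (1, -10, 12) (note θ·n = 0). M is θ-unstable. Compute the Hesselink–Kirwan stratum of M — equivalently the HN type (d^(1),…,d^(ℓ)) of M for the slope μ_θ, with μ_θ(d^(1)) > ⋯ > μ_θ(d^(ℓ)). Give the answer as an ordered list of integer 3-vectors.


Interval decomposition of M: I[1,1], I[1,2]^2, I[1,3], I[2,2], I[3,3]^2.
HN type (ℓ=4): μ^(1)=12; μ^(2)=1; μ^(3)=-9/2; μ^(4)=-10

((0, 0, 3); (1, 0, 0); (3, 3, 0); (0, 1, 0))


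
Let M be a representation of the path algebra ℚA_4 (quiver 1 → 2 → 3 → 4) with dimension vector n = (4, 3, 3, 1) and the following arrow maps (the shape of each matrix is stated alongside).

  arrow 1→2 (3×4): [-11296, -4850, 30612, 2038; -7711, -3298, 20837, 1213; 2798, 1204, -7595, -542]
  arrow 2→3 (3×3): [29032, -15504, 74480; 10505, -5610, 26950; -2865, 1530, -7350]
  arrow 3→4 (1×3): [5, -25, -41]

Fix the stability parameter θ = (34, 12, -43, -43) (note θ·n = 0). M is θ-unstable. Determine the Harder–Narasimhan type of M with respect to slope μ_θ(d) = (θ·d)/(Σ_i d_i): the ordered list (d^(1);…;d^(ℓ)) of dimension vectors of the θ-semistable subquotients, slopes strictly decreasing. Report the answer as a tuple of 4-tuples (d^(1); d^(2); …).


Via rank(M_{q-1}∘⋯∘M_p): M ≅ I[1,1], I[1,2]^2, I[1,3], I[3,3], I[3,4].
μ_θ-semistable layers: μ^(1)=34; μ^(2)=23; μ^(3)=1; μ^(4)=-43

((1, 0, 0, 0); (2, 2, 0, 0); (1, 1, 1, 0); (0, 0, 2, 1))


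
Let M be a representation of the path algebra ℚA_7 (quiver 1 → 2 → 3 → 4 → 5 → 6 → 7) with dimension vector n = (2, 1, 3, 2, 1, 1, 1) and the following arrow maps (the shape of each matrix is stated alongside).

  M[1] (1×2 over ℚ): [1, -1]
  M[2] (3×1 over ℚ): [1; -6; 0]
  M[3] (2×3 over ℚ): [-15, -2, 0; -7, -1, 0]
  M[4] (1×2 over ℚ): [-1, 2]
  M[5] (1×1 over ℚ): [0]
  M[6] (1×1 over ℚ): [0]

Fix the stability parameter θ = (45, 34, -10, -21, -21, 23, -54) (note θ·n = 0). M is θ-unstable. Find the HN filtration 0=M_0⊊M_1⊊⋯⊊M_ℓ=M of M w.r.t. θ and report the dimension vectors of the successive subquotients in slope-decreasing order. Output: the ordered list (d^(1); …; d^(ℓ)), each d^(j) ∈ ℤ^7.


Barcode: M ≅ I[1,1], I[1,5], I[3,3], I[3,4], I[6,6], I[7,7]. HN layers by μ_θ (6 steps, strictly decreasing):
  μ^(1)=45; μ^(2)=23; μ^(3)=27/5; μ^(4)=-10; μ^(5)=-31/2; μ^(6)=-54

((1, 0, 0, 0, 0, 0, 0); (0, 0, 0, 0, 0, 1, 0); (1, 1, 1, 1, 1, 0, 0); (0, 0, 1, 0, 0, 0, 0); (0, 0, 1, 1, 0, 0, 0); (0, 0, 0, 0, 0, 0, 1))


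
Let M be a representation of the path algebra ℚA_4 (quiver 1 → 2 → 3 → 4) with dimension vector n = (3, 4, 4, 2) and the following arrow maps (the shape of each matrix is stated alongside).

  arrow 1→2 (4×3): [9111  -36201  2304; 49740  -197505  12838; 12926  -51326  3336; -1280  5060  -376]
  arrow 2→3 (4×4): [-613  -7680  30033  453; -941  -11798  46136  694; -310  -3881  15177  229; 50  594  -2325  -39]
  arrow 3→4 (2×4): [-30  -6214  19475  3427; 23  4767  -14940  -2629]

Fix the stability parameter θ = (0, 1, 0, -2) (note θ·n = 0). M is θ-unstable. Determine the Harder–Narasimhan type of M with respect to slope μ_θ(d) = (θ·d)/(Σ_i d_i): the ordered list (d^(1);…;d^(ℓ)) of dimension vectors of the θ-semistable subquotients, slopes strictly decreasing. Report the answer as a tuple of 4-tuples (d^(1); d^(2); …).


Via rank(M_{q-1}∘⋯∘M_p): M ≅ I[1,1], I[1,3], I[1,4], I[2,2], I[2,4], I[3,3].
μ_θ-semistable layers: μ^(1)=1; μ^(2)=1/2; μ^(3)=0; μ^(4)=-1/4; μ^(5)=-1/3

((0, 1, 0, 0); (0, 1, 1, 0); (2, 0, 1, 0); (1, 1, 1, 1); (0, 1, 1, 1))


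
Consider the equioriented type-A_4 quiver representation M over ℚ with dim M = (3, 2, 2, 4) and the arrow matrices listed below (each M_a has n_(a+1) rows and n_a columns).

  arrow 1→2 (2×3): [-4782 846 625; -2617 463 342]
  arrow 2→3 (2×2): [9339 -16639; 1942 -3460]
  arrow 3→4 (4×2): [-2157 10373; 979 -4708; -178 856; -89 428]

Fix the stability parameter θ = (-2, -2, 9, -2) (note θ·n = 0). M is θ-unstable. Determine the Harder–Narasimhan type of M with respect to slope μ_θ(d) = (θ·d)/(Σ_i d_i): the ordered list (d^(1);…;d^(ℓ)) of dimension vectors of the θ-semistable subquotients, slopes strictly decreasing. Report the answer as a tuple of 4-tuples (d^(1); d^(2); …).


Barcode: M ≅ I[1,1], I[1,4]^2, I[4,4]^2. HN layers by μ_θ (2 steps, strictly decreasing):
  μ^(1)=7/2; μ^(2)=-2

((0, 0, 2, 2); (3, 2, 0, 2))


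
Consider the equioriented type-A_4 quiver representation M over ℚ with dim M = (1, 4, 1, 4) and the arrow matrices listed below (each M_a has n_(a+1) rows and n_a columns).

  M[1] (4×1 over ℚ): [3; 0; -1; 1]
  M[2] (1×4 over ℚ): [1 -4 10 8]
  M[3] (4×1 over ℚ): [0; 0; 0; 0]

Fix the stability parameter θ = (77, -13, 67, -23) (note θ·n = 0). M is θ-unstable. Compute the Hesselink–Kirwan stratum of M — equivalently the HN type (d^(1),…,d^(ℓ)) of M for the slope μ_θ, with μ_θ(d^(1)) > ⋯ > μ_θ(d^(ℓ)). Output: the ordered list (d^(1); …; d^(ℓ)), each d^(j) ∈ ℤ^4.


Interval decomposition of M: I[1,3], I[2,2]^3, I[4,4]^4.
HN type (ℓ=4): μ^(1)=67; μ^(2)=32; μ^(3)=-13; μ^(4)=-23

((0, 0, 1, 0); (1, 1, 0, 0); (0, 3, 0, 0); (0, 0, 0, 4))


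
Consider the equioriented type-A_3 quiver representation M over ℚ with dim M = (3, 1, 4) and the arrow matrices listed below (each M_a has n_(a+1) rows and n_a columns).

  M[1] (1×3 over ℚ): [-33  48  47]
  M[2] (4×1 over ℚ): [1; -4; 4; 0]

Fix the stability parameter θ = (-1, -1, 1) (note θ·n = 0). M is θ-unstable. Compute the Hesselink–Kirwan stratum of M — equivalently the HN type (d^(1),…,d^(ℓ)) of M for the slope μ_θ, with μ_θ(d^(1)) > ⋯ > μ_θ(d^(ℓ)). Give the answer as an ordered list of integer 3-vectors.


Interval decomposition of M: I[1,1]^2, I[1,3], I[3,3]^3.
HN type (ℓ=2): μ^(1)=1; μ^(2)=-1

((0, 0, 4); (3, 1, 0))


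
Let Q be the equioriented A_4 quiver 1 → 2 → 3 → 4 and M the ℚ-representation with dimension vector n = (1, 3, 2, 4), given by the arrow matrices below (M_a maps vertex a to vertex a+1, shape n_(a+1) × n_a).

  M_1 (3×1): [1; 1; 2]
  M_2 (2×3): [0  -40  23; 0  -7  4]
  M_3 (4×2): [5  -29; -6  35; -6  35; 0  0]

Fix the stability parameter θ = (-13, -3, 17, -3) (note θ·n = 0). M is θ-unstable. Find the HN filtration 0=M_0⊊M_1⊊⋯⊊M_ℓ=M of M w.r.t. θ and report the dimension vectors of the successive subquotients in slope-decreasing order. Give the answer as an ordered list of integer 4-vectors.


Barcode: M ≅ I[1,4], I[2,2], I[2,4], I[4,4]^2. HN layers by μ_θ (3 steps, strictly decreasing):
  μ^(1)=7; μ^(2)=-3; μ^(3)=-13

((0, 0, 2, 2); (0, 3, 0, 2); (1, 0, 0, 0))


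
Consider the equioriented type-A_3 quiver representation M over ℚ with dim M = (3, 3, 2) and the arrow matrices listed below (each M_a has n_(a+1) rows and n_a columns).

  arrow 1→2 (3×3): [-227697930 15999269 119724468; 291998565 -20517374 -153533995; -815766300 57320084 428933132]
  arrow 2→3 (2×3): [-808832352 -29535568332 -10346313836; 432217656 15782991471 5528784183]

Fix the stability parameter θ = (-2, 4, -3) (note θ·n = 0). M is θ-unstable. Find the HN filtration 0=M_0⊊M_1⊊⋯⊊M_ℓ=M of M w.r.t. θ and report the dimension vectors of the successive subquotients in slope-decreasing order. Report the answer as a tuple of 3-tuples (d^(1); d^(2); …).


Interval decomposition of M: I[1,1], I[1,2], I[1,3], I[2,2], I[3,3].
HN type (ℓ=4): μ^(1)=4; μ^(2)=1/2; μ^(3)=-2; μ^(4)=-3

((0, 2, 0); (0, 1, 1); (3, 0, 0); (0, 0, 1))


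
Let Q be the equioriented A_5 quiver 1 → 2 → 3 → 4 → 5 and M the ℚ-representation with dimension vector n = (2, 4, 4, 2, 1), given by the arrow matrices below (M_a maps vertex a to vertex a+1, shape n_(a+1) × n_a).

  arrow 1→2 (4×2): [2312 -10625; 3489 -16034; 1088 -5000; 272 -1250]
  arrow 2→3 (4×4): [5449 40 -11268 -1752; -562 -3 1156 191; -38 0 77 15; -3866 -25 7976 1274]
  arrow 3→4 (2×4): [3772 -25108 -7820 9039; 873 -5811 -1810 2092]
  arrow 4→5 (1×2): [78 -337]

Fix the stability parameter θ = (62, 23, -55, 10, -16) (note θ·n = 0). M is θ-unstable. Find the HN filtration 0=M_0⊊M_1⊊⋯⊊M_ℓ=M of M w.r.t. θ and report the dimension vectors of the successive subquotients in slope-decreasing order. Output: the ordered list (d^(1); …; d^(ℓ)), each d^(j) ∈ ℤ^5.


Interval decomposition of M: I[1,4], I[1,5], I[2,3]^2.
HN type (ℓ=3): μ^(1)=10; μ^(2)=24/5; μ^(3)=-16

((1, 1, 1, 1, 0); (1, 1, 1, 1, 1); (0, 2, 2, 0, 0))


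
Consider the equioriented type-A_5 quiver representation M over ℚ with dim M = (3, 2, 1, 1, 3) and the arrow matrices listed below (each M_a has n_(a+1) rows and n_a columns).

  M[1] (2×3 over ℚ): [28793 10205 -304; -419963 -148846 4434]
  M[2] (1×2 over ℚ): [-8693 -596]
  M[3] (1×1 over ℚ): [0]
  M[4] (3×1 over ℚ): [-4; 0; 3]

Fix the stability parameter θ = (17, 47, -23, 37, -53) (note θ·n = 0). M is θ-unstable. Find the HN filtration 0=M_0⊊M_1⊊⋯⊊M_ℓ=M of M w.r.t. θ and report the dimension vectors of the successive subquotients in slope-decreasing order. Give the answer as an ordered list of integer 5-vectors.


Barcode: M ≅ I[1,1], I[1,2], I[1,3], I[4,5], I[5,5]^2. HN layers by μ_θ (5 steps, strictly decreasing):
  μ^(1)=47; μ^(2)=17; μ^(3)=41/3; μ^(4)=-8; μ^(5)=-53

((0, 1, 0, 0, 0); (2, 0, 0, 0, 0); (1, 1, 1, 0, 0); (0, 0, 0, 1, 1); (0, 0, 0, 0, 2))


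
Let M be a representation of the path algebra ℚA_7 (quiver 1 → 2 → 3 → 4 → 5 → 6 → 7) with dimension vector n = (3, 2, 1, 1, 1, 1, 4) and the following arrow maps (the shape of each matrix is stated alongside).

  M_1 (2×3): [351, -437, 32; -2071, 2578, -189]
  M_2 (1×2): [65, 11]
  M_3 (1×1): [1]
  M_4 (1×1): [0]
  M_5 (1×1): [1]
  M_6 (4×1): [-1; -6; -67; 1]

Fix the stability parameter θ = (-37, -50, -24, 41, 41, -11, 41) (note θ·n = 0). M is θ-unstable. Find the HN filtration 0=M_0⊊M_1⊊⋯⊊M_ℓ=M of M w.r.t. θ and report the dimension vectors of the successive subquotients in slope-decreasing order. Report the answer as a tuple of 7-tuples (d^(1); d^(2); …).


Barcode: M ≅ I[1,1], I[1,2], I[1,4], I[5,7], I[7,7]^3. HN layers by μ_θ (5 steps, strictly decreasing):
  μ^(1)=41; μ^(2)=15; μ^(3)=-24; μ^(4)=-37; μ^(5)=-87/2

((0, 0, 0, 1, 0, 0, 4); (0, 0, 0, 0, 1, 1, 0); (0, 0, 1, 0, 0, 0, 0); (1, 0, 0, 0, 0, 0, 0); (2, 2, 0, 0, 0, 0, 0))


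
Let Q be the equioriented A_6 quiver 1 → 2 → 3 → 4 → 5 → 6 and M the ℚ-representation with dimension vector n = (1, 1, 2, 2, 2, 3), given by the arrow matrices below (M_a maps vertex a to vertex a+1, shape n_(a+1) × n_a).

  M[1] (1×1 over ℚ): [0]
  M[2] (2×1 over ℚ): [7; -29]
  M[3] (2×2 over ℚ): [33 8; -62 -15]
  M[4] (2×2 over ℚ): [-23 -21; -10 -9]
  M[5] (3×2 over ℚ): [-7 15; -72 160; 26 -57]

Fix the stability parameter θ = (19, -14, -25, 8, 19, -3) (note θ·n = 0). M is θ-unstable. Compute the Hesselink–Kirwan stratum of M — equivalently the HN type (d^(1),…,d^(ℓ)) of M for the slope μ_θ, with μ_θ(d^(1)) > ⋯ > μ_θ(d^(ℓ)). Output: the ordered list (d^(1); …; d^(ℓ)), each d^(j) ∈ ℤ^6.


Interval decomposition of M: I[1,1], I[2,6], I[3,6], I[6,6].
HN type (ℓ=5): μ^(1)=19; μ^(2)=8; μ^(3)=-3; μ^(4)=-39/2; μ^(5)=-25

((1, 0, 0, 0, 0, 0); (0, 0, 0, 2, 2, 2); (0, 0, 0, 0, 0, 1); (0, 1, 1, 0, 0, 0); (0, 0, 1, 0, 0, 0))


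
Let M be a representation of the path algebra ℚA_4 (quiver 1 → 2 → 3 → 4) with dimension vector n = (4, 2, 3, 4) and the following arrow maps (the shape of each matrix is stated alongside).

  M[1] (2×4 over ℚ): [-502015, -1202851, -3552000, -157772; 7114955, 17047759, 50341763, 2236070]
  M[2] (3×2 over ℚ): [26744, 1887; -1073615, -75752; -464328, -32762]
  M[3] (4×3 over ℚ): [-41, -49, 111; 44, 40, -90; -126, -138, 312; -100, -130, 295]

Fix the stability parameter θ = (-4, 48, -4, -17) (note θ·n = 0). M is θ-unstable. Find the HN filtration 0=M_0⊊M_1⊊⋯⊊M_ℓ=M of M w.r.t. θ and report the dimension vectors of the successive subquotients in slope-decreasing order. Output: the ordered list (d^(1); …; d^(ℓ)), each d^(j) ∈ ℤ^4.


Via rank(M_{q-1}∘⋯∘M_p): M ≅ I[1,1]^2, I[1,3], I[1,4], I[3,4], I[4,4]^2.
μ_θ-semistable layers: μ^(1)=22; μ^(2)=9; μ^(3)=-4; μ^(4)=-21/2; μ^(5)=-17

((0, 1, 1, 0); (0, 1, 1, 1); (4, 0, 0, 0); (0, 0, 1, 1); (0, 0, 0, 2))


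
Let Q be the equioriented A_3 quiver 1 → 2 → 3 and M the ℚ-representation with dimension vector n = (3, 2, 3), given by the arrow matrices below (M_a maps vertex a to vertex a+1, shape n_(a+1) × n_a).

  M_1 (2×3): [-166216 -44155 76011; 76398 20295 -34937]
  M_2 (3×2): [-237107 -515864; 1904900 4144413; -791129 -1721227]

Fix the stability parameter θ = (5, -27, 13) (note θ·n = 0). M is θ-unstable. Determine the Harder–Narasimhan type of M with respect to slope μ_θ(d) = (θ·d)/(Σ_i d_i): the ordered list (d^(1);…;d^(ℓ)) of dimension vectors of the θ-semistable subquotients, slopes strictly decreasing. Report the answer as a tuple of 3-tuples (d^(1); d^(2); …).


Interval decomposition of M: I[1,1], I[1,3]^2, I[3,3].
HN type (ℓ=3): μ^(1)=13; μ^(2)=5; μ^(3)=-11

((0, 0, 3); (1, 0, 0); (2, 2, 0))


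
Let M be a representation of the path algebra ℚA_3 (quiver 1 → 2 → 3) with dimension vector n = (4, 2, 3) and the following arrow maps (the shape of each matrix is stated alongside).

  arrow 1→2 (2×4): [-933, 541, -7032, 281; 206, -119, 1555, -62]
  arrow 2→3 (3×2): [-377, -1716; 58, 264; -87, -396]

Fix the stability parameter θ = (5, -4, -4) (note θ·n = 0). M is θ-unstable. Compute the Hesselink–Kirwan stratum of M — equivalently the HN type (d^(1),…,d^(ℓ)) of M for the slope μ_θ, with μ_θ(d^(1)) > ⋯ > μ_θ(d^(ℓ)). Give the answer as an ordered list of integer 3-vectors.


Interval decomposition of M: I[1,1]^2, I[1,2], I[1,3], I[3,3]^2.
HN type (ℓ=4): μ^(1)=5; μ^(2)=1/2; μ^(3)=-1; μ^(4)=-4

((2, 0, 0); (1, 1, 0); (1, 1, 1); (0, 0, 2))


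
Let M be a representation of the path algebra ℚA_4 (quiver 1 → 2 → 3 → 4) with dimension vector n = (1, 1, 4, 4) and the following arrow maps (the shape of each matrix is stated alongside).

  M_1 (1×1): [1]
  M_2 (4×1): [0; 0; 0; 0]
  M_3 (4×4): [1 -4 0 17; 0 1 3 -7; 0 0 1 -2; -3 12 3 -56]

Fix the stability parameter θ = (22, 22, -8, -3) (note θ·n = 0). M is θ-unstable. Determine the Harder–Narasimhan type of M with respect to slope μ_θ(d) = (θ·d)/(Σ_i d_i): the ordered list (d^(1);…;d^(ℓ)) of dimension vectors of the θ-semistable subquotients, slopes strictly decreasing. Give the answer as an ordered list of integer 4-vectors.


Via rank(M_{q-1}∘⋯∘M_p): M ≅ I[1,2], I[3,4]^4.
μ_θ-semistable layers: μ^(1)=22; μ^(2)=-3; μ^(3)=-8

((1, 1, 0, 0); (0, 0, 0, 4); (0, 0, 4, 0))


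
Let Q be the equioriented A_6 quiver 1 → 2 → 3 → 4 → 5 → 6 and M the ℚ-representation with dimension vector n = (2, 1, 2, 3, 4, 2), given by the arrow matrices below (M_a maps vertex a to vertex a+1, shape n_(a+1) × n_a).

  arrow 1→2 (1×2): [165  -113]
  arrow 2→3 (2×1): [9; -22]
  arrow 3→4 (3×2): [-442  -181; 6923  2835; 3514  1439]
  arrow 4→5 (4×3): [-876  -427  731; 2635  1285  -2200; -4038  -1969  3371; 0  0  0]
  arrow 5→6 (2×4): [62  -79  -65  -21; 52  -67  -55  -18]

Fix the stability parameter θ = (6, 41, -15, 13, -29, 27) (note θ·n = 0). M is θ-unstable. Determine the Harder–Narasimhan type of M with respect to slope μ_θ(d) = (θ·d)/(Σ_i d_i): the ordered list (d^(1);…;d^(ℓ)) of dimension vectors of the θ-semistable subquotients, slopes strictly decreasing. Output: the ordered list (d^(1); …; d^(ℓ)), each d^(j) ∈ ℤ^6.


Interval decomposition of M: I[1,1], I[1,5], I[3,4], I[4,6], I[5,5], I[5,6].
HN type (ℓ=7): μ^(1)=27; μ^(2)=13; μ^(3)=6; μ^(4)=16/5; μ^(5)=-8; μ^(6)=-15; μ^(7)=-29

((0, 0, 0, 0, 0, 2); (0, 0, 0, 1, 0, 0); (1, 0, 0, 0, 0, 0); (1, 1, 1, 1, 1, 0); (0, 0, 0, 1, 1, 0); (0, 0, 1, 0, 0, 0); (0, 0, 0, 0, 2, 0))


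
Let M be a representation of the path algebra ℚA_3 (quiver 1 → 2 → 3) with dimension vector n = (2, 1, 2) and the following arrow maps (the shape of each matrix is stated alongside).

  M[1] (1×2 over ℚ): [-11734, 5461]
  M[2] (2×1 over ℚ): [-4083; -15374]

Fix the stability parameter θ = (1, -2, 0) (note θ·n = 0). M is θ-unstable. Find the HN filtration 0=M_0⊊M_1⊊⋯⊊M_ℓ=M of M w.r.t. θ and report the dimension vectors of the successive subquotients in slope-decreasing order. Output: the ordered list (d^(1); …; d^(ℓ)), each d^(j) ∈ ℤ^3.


Barcode: M ≅ I[1,1], I[1,3], I[3,3]. HN layers by μ_θ (3 steps, strictly decreasing):
  μ^(1)=1; μ^(2)=0; μ^(3)=-1/2

((1, 0, 0); (0, 0, 2); (1, 1, 0))


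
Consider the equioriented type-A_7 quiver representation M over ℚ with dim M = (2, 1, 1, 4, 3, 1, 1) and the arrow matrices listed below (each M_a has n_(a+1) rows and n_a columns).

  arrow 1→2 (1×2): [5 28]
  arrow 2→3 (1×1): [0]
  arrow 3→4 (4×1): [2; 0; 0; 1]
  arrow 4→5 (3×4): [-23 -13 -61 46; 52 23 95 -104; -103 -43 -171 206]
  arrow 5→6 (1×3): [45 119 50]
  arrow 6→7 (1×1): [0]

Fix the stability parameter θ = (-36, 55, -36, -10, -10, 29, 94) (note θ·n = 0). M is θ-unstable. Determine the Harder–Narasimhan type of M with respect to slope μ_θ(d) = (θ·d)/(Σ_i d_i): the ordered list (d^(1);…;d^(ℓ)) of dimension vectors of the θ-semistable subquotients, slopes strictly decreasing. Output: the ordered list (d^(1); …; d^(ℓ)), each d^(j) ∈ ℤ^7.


Barcode: M ≅ I[1,1], I[1,2], I[3,4], I[4,4], I[4,5], I[4,6], I[5,5], I[7,7]. HN layers by μ_θ (5 steps, strictly decreasing):
  μ^(1)=94; μ^(2)=55; μ^(3)=29; μ^(4)=-10; μ^(5)=-36

((0, 0, 0, 0, 0, 0, 1); (0, 1, 0, 0, 0, 0, 0); (0, 0, 0, 0, 0, 1, 0); (0, 0, 0, 4, 3, 0, 0); (2, 0, 1, 0, 0, 0, 0))


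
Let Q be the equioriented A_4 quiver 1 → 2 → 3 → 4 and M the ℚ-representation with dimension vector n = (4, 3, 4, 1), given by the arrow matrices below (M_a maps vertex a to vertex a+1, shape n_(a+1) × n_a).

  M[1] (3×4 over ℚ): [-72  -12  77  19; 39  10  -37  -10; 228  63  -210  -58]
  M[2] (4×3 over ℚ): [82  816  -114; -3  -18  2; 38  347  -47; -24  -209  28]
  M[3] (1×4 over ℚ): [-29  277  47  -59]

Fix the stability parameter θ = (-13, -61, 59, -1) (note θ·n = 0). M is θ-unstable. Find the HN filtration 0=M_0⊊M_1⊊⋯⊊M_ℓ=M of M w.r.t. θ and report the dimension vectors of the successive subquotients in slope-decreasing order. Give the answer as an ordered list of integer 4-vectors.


Via rank(M_{q-1}∘⋯∘M_p): M ≅ I[1,1], I[1,3]^2, I[1,4], I[3,3].
μ_θ-semistable layers: μ^(1)=59; μ^(2)=29; μ^(3)=-13; μ^(4)=-37

((0, 0, 3, 0); (0, 0, 1, 1); (1, 0, 0, 0); (3, 3, 0, 0))


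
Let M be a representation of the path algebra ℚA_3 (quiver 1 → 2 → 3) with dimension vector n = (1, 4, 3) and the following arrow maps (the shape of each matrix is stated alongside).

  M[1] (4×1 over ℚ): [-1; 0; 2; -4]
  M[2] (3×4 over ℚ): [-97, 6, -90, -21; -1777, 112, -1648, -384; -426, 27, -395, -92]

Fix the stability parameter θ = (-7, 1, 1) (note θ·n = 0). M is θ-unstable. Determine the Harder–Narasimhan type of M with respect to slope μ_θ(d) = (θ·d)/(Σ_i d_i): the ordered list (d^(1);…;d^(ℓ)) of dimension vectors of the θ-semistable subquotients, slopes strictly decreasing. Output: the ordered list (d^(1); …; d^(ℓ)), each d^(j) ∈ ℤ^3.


Barcode: M ≅ I[1,3], I[2,2], I[2,3]^2. HN layers by μ_θ (2 steps, strictly decreasing):
  μ^(1)=1; μ^(2)=-7

((0, 4, 3); (1, 0, 0))


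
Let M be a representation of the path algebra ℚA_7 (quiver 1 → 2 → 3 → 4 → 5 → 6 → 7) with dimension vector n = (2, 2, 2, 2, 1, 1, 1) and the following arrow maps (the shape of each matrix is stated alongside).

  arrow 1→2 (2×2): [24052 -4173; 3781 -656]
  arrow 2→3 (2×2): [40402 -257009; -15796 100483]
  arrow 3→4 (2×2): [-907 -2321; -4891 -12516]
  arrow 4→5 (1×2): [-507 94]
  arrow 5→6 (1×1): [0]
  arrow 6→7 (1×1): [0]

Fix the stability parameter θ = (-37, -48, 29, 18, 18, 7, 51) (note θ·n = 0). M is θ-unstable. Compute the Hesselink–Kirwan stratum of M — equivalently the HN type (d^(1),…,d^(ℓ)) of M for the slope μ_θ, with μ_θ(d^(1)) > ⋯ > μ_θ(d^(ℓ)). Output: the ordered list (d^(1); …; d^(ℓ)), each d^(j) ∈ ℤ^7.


Via rank(M_{q-1}∘⋯∘M_p): M ≅ I[1,4], I[1,5], I[6,6], I[7,7].
μ_θ-semistable layers: μ^(1)=51; μ^(2)=47/2; μ^(3)=65/3; μ^(4)=7; μ^(5)=-85/2

((0, 0, 0, 0, 0, 0, 1); (0, 0, 1, 1, 0, 0, 0); (0, 0, 1, 1, 1, 0, 0); (0, 0, 0, 0, 0, 1, 0); (2, 2, 0, 0, 0, 0, 0))


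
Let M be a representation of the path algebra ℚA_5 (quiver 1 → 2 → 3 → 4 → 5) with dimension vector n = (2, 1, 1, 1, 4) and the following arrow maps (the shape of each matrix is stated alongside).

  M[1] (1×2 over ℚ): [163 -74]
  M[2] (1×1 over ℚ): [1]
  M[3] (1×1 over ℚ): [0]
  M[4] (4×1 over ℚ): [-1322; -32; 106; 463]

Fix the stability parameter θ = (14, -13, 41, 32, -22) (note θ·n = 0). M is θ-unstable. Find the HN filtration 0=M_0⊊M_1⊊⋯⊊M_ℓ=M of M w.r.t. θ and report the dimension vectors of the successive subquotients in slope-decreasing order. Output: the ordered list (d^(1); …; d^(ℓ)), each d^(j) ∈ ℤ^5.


Barcode: M ≅ I[1,1], I[1,3], I[4,5], I[5,5]^3. HN layers by μ_θ (5 steps, strictly decreasing):
  μ^(1)=41; μ^(2)=14; μ^(3)=5; μ^(4)=1/2; μ^(5)=-22

((0, 0, 1, 0, 0); (1, 0, 0, 0, 0); (0, 0, 0, 1, 1); (1, 1, 0, 0, 0); (0, 0, 0, 0, 3))


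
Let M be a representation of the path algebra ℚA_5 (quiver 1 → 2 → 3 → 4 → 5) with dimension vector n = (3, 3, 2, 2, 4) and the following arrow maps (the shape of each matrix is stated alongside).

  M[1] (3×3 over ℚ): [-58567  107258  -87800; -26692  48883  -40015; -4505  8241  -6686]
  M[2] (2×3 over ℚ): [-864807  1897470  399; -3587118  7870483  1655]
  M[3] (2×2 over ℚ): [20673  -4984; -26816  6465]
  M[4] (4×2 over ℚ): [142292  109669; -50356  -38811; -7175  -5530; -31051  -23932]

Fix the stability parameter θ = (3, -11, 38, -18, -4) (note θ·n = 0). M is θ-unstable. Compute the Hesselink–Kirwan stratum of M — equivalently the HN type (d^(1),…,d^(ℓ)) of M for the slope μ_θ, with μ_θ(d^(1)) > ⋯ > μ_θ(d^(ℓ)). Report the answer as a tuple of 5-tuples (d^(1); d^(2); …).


Interval decomposition of M: I[1,2], I[1,5]^2, I[5,5]^2.
HN type (ℓ=2): μ^(1)=16/3; μ^(2)=-4

((0, 0, 2, 2, 2); (3, 3, 0, 0, 2))


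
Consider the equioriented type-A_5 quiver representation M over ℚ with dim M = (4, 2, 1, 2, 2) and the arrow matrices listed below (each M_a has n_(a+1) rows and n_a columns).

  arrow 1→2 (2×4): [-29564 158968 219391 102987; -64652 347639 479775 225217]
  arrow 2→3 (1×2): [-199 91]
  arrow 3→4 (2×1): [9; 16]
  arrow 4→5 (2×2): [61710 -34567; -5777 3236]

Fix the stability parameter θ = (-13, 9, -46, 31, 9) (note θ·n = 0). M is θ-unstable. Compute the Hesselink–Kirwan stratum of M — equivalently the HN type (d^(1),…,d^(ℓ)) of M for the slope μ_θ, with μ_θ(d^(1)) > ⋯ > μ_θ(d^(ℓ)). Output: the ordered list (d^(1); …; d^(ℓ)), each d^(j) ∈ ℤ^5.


Barcode: M ≅ I[1,1]^2, I[1,2], I[1,5], I[4,5]. HN layers by μ_θ (4 steps, strictly decreasing):
  μ^(1)=20; μ^(2)=9; μ^(3)=-13; μ^(4)=-50/3

((0, 0, 0, 2, 2); (0, 1, 0, 0, 0); (3, 0, 0, 0, 0); (1, 1, 1, 0, 0))
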